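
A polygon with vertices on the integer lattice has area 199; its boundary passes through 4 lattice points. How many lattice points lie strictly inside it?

From Pick's theorem, I = A − B/2 + 1 = 199 − 4/2 + 1 = 198.

198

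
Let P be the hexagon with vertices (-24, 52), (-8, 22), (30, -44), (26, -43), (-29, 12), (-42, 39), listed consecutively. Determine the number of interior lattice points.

1658

By the shoelace formula, twice the signed area is |((-24)·22 − (-8)·52) + ((-8)·(-44) − 30·22) + (30·(-43) − 26·(-44)) + (26·12 − (-29)·(-43)) + ((-29)·39 − (-42)·12) + ((-42)·52 − (-24)·39)| = 3376, so the area is 1688.
Along each edge there are gcd(|Δx|,|Δy|)+1 lattice points, so counting each shared vertex once the boundary has gcd(16,30) + gcd(38,66) + gcd(4,1) + gcd(55,55) + gcd(13,27) + gcd(18,13) = 2+2+1+55+1+1 = 62.
By Pick's theorem A = I + B/2 − 1, so I = 1688 − 62/2 + 1 = 1658.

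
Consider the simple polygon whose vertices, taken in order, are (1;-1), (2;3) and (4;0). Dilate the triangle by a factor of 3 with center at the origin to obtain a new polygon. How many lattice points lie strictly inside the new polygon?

Using the shoelace formula, 2A = |[1·3 − 2·(-1)] + [2·0 − 4·3] + [4·(-1) − 1·0]| = 11, so the area is 5.5.
Summing gcd(|Δx|,|Δy|) over the edges gives the boundary count: gcd(1,4) + gcd(2,3) + gcd(3,1) = 1+1+1 = 3.
Scaling by 3 multiplies the area by 3² = 9 (so the new area is 49.5) and multiplies the boundary lattice-point count by 3, giving 9.
By Pick's theorem, the interior count of the dilated polygon is 49.5 − 9/2 + 1 = 46.

46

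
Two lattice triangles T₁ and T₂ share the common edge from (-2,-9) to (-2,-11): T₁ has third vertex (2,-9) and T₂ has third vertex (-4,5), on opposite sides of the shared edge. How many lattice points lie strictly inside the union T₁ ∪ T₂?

The union is the simple quadrilateral with vertices (-2,-9), (2,-9), (-2,-11), (-4,5) in order.
By the shoelace formula, twice the signed area is |[(-2)·(-9) − 2·(-9)] + [2·(-11) − (-2)·(-9)] + [(-2)·5 − (-4)·(-11)] + [(-4)·(-9) − (-2)·5]| = 12, so the area is 6.
Along each edge there are gcd(|Δx|,|Δy|)+1 lattice points, so counting each shared vertex once the boundary has gcd(4,0) + gcd(4,2) + gcd(2,16) + gcd(2,14) = 4+2+2+2 = 10.
By Pick's theorem I = A − B/2 + 1 = 6 − 10/2 + 1 = 2.

2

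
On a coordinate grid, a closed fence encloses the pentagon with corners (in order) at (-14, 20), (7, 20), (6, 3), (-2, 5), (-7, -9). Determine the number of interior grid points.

336

Using the shoelace formula, 2A = |((-14)·20 − 7·20) + (7·3 − 6·20) + (6·5 − (-2)·3) + ((-2)·(-9) − (-7)·5) + ((-7)·20 − (-14)·(-9))| = 696, so the area is 348.
The number of boundary lattice points is Σ gcd(|Δx|,|Δy|) = gcd(21,0) + gcd(1,17) + gcd(8,2) + gcd(5,14) + gcd(7,29) = 21+1+2+1+1 = 26.
By Pick's theorem A = I + B/2 − 1, so I = 348 − 26/2 + 1 = 336.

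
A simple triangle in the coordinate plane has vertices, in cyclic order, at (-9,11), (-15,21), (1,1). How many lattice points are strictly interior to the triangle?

Using the shoelace formula, 2A = |((-9)·21 − (-15)·11) + ((-15)·1 − 1·21) + (1·11 − (-9)·1)| = 40, so the area is 20.
Along each edge there are gcd(|Δx|,|Δy|)+1 lattice points, so counting each shared vertex once the boundary has gcd(6,10) + gcd(16,20) + gcd(10,10) = 2+4+10 = 16.
Pick's theorem gives I = A − B/2 + 1 = 20 − 16/2 + 1 = 13.

13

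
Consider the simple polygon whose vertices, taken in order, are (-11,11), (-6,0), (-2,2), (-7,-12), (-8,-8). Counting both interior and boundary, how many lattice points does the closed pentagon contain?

66

By the shoelace formula, twice the signed area is |((-11)·0 − (-6)·11) + ((-6)·2 − (-2)·0) + ((-2)·(-12) − (-7)·2) + ((-7)·(-8) − (-8)·(-12)) + ((-8)·11 − (-11)·(-8))| = 124, so the area is 62.
Summing gcd(|Δx|,|Δy|) over the edges gives the boundary count: gcd(5,11) + gcd(4,2) + gcd(5,14) + gcd(1,4) + gcd(3,19) = 1+2+1+1+1 = 6.
Pick's theorem gives I = A − B/2 + 1 = 62 − 6/2 + 1 = 60, so the closed region contains I + B = 60 + 6 = 66 lattice points.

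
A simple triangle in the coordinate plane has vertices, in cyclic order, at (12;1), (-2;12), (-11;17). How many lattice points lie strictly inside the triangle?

Using the shoelace formula, 2A = |(12·12 − (-2)·1) + ((-2)·17 − (-11)·12) + ((-11)·1 − 12·17)| = 29, so the area is 14.5.
The number of boundary lattice points is Σ gcd(|Δx|,|Δy|) = gcd(14,11) + gcd(9,5) + gcd(23,16) = 1+1+1 = 3.
By Pick's theorem A = I + B/2 − 1, so I = 14.5 − 3/2 + 1 = 14.

14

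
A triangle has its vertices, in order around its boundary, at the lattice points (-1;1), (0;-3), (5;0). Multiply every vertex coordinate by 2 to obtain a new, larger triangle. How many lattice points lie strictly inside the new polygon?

44

Using the shoelace formula, 2A = |((-1)·(-3) − 0·1) + (0·0 − 5·(-3)) + (5·1 − (-1)·0)| = 23, so the area is 11.5.
Summing gcd(|Δx|,|Δy|) over the edges gives the boundary count: gcd(1,4) + gcd(5,3) + gcd(6,1) = 1+1+1 = 3.
Scaling by 2 multiplies the area by 2² = 4 (so the new area is 46) and multiplies the boundary lattice-point count by 2, giving 6.
By Pick's theorem, the interior count of the dilated polygon is 46 − 6/2 + 1 = 44.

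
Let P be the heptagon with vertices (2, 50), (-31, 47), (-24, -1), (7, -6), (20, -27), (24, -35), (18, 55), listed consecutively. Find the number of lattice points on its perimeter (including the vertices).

Summing gcd(|Δx|,|Δy|) over the edges gives the boundary count: gcd(33,3) + gcd(7,48) + gcd(31,5) + gcd(13,21) + gcd(4,8) + gcd(6,90) + gcd(16,5) = 3+1+1+1+4+6+1 = 17.

17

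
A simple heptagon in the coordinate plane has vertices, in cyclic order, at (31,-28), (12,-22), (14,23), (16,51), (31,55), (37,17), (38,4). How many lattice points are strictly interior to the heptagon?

The shoelace formula gives twice the area as |[31·(-22) − 12·(-28)] + [12·23 − 14·(-22)] + [14·51 − 16·23] + [16·55 − 31·51] + [31·17 − 37·55] + [37·4 − 38·17] + [38·(-28) − 31·4]| = 3311, so the area is 1655.5.
The number of boundary lattice points is Σ gcd(|Δx|,|Δy|) = gcd(19,6) + gcd(2,45) + gcd(2,28) + gcd(15,4) + gcd(6,38) + gcd(1,13) + gcd(7,32) = 1+1+2+1+2+1+1 = 9.
By Pick's theorem A = I + B/2 − 1, so I = 1655.5 − 9/2 + 1 = 1652.

1652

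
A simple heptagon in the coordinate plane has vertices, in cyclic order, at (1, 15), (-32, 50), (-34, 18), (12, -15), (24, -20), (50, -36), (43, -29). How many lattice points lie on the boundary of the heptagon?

16

Along each edge there are gcd(|Δx|,|Δy|)+1 lattice points, so counting each shared vertex once the boundary has gcd(33,35) + gcd(2,32) + gcd(46,33) + gcd(12,5) + gcd(26,16) + gcd(7,7) + gcd(42,44) = 1+2+1+1+2+7+2 = 16.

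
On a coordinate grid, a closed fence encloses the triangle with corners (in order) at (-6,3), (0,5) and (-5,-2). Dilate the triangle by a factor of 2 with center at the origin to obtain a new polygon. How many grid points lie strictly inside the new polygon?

Using the shoelace formula, 2A = |((-6)·5 − 0·3) + (0·(-2) − (-5)·5) + ((-5)·3 − (-6)·(-2))| = 32, so the area is 16.
The number of boundary lattice points is Σ gcd(|Δx|,|Δy|) = gcd(6,2) + gcd(5,7) + gcd(1,5) = 2+1+1 = 4.
Scaling by 2 multiplies the area by 2² = 4 (so the new area is 64) and multiplies the boundary lattice-point count by 2, giving 8.
By Pick's theorem, the interior count of the dilated polygon is 64 − 8/2 + 1 = 61.

61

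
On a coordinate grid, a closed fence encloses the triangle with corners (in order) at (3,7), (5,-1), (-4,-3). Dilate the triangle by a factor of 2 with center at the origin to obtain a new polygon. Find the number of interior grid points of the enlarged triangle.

By the shoelace formula, twice the signed area is |[3·(-1) − 5·7] + [5·(-3) − (-4)·(-1)] + [(-4)·7 − 3·(-3)]| = 76, so the area is 38.
The number of boundary lattice points is Σ gcd(|Δx|,|Δy|) = gcd(2,8) + gcd(9,2) + gcd(7,10) = 2+1+1 = 4.
Scaling by 2 multiplies the area by 2² = 4 (so the new area is 152) and multiplies the boundary lattice-point count by 2, giving 8.
By Pick's theorem, the interior count of the dilated polygon is 152 − 8/2 + 1 = 149.

149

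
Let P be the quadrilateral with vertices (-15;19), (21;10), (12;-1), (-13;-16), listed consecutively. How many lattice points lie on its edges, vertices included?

16

Along each edge there are gcd(|Δx|,|Δy|)+1 lattice points, so counting each shared vertex once the boundary has gcd(36,9) + gcd(9,11) + gcd(25,15) + gcd(2,35) = 9+1+5+1 = 16.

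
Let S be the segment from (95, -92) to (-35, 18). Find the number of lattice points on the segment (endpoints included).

11

The number of lattice points on a segment between lattice points is gcd(|Δx|,|Δy|) + 1 = gcd(130,110) + 1 = 10 + 1 = 11.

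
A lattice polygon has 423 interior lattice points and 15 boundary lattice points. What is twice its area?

859

By Pick's theorem, A = I + B/2 − 1 = 423 + 15/2 − 1 = 859/2.
Hence 2A = 859.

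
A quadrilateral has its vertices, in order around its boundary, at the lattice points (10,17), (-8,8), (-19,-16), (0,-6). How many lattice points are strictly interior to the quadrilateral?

330

By the shoelace formula, twice the signed area is |[10·8 − (-8)·17] + [(-8)·(-16) − (-19)·8] + [(-19)·(-6) − 0·(-16)] + [0·17 − 10·(-6)]| = 670, so the area is 335.
Along each edge there are gcd(|Δx|,|Δy|)+1 lattice points, so counting each shared vertex once the boundary has gcd(18,9) + gcd(11,24) + gcd(19,10) + gcd(10,23) = 9+1+1+1 = 12.
By Pick's theorem A = I + B/2 − 1, so I = 335 − 12/2 + 1 = 330.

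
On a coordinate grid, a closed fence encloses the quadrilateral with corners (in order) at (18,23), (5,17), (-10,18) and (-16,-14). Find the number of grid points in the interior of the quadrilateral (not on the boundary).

380

By the shoelace formula, twice the signed area is |(18·17 − 5·23) + (5·18 − (-10)·17) + ((-10)·(-14) − (-16)·18) + ((-16)·23 − 18·(-14))| = 763, so the area is 381.5.
Along each edge there are gcd(|Δx|,|Δy|)+1 lattice points, so counting each shared vertex once the boundary has gcd(13,6) + gcd(15,1) + gcd(6,32) + gcd(34,37) = 1+1+2+1 = 5.
Pick's theorem gives I = A − B/2 + 1 = 381.5 − 5/2 + 1 = 380.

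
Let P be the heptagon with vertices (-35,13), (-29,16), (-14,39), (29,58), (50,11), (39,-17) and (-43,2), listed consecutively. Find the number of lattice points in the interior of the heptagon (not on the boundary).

By the shoelace formula, twice the signed area is |[(-35)·16 − (-29)·13] + [(-29)·39 − (-14)·16] + [(-14)·58 − 29·39] + [29·11 − 50·58] + [50·(-17) − 39·11] + [39·2 − (-43)·(-17)] + [(-43)·13 − (-35)·2]| = 8035, so the area is 4017.5.
The number of boundary lattice points is Σ gcd(|Δx|,|Δy|) = gcd(6,3) + gcd(15,23) + gcd(43,19) + gcd(21,47) + gcd(11,28) + gcd(82,19) + gcd(8,11) = 3+1+1+1+1+1+1 = 9.
By Pick's theorem A = I + B/2 − 1, so I = 4017.5 − 9/2 + 1 = 4014.

4014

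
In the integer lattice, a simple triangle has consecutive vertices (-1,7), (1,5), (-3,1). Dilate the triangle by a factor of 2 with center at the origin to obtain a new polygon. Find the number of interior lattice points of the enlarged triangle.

The shoelace formula gives twice the area as |[(-1)·5 − 1·7] + [1·1 − (-3)·5] + [(-3)·7 − (-1)·1]| = 16, so the area is 8.
The number of boundary lattice points is Σ gcd(|Δx|,|Δy|) = gcd(2,2) + gcd(4,4) + gcd(2,6) = 2+4+2 = 8.
Scaling by 2 multiplies the area by 2² = 4 (so the new area is 32) and multiplies the boundary lattice-point count by 2, giving 16.
By Pick's theorem, the interior count of the dilated polygon is 32 − 16/2 + 1 = 25.

25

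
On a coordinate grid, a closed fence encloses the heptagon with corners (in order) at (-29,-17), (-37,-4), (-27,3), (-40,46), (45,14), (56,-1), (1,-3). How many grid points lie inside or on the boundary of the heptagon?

2797

By the shoelace formula, twice the signed area is |[(-29)·(-4) − (-37)·(-17)] + [(-37)·3 − (-27)·(-4)] + [(-27)·46 − (-40)·3] + [(-40)·14 − 45·46] + [45·(-1) − 56·14] + [56·(-3) − 1·(-1)] + [1·(-17) − (-29)·(-3)]| = 5584, so the area is 2792.
The number of boundary lattice points is Σ gcd(|Δx|,|Δy|) = gcd(8,13) + gcd(10,7) + gcd(13,43) + gcd(85,32) + gcd(11,15) + gcd(55,2) + gcd(30,14) = 1+1+1+1+1+1+2 = 8.
Pick's theorem gives I = A − B/2 + 1 = 2792 − 8/2 + 1 = 2789, so the closed region contains I + B = 2789 + 8 = 2797 lattice points.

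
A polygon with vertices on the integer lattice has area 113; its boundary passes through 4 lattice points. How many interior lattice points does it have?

From Pick's theorem, I = A − B/2 + 1 = 113 − 4/2 + 1 = 112.

112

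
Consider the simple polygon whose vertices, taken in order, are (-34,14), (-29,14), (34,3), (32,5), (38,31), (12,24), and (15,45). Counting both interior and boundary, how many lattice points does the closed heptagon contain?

The shoelace formula gives twice the area as |[(-34)·14 − (-29)·14] + [(-29)·3 − 34·14] + [34·5 − 32·3] + [32·31 − 38·5] + [38·24 − 12·31] + [12·45 − 15·24] + [15·14 − (-34)·45]| = 2703, so the area is 2703/2.
The number of boundary lattice points is Σ gcd(|Δx|,|Δy|) = gcd(5,0) + gcd(63,11) + gcd(2,2) + gcd(6,26) + gcd(26,7) + gcd(3,21) + gcd(49,31) = 5+1+2+2+1+3+1 = 15.
Pick's theorem gives I = A − B/2 + 1 = 2703/2 − 15/2 + 1 = 1345, so the closed region contains I + B = 1345 + 15 = 1360 lattice points.

1360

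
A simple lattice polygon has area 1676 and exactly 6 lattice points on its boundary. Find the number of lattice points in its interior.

1674

From Pick's theorem, I = A − B/2 + 1 = 1676 − 6/2 + 1 = 1674.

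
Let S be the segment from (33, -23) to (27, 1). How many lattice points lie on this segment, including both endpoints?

The number of lattice points on a segment between lattice points is gcd(|Δx|,|Δy|) + 1 = gcd(6,24) + 1 = 6 + 1 = 7.

7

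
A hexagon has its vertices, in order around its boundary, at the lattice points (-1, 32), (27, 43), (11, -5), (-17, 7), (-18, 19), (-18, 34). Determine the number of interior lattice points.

1248

By the shoelace formula, twice the signed area is |[(-1)·43 − 27·32] + [27·(-5) − 11·43] + [11·7 − (-17)·(-5)] + [(-17)·19 − (-18)·7] + [(-18)·34 − (-18)·19] + [(-18)·32 − (-1)·34]| = 2532, so the area is 1266.
The number of boundary lattice points is Σ gcd(|Δx|,|Δy|) = gcd(28,11) + gcd(16,48) + gcd(28,12) + gcd(1,12) + gcd(0,15) + gcd(17,2) = 1+16+4+1+15+1 = 38.
Pick's theorem gives I = A − B/2 + 1 = 1266 − 38/2 + 1 = 1248.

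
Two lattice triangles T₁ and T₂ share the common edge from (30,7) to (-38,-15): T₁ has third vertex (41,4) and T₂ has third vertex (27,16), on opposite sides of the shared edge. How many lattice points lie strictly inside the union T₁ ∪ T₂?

560

The union is the simple quadrilateral with vertices (30,7), (41,4), (-38,-15), (27,16) in order.
By the shoelace formula, twice the signed area is |[30·4 − 41·7] + [41·(-15) − (-38)·4] + [(-38)·16 − 27·(-15)] + [27·7 − 30·16]| = 1124, so the area is 562.
Along each edge there are gcd(|Δx|,|Δy|)+1 lattice points, so counting each shared vertex once the boundary has gcd(11,3) + gcd(79,19) + gcd(65,31) + gcd(3,9) = 1+1+1+3 = 6.
By Pick's theorem I = A − B/2 + 1 = 562 − 6/2 + 1 = 560.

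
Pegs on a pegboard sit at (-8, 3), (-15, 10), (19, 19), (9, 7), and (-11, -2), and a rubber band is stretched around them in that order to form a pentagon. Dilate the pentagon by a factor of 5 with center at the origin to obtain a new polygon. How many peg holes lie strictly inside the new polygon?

6696

Using the shoelace formula, 2A = |((-8)·10 − (-15)·3) + ((-15)·19 − 19·10) + (19·7 − 9·19) + (9·(-2) − (-11)·7) + ((-11)·3 − (-8)·(-2))| = 538, so the area is 269.
The number of boundary lattice points is Σ gcd(|Δx|,|Δy|) = gcd(7,7) + gcd(34,9) + gcd(10,12) + gcd(20,9) + gcd(3,5) = 7+1+2+1+1 = 12.
Scaling by 5 multiplies the area by 5² = 25 (so the new area is 6725) and multiplies the boundary lattice-point count by 5, giving 60.
By Pick's theorem, the interior count of the dilated polygon is 6725 − 60/2 + 1 = 6696.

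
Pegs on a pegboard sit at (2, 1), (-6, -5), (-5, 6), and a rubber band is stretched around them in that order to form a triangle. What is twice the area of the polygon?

82

The shoelace formula gives twice the area as |(2·(-5) − (-6)·1) + ((-6)·6 − (-5)·(-5)) + ((-5)·1 − 2·6)| = 82, so the area is 41.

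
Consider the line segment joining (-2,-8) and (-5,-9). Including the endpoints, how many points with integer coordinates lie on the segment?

2

The number of lattice points on a segment between lattice points is gcd(|Δx|,|Δy|) + 1 = gcd(3,1) + 1 = 1 + 1 = 2.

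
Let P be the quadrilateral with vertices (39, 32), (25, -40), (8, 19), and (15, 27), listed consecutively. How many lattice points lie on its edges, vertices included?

Along each edge there are gcd(|Δx|,|Δy|)+1 lattice points, so counting each shared vertex once the boundary has gcd(14,72) + gcd(17,59) + gcd(7,8) + gcd(24,5) = 2+1+1+1 = 5.

5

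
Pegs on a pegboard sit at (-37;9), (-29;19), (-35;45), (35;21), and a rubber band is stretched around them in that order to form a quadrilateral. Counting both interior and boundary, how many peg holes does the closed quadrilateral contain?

1160

By the shoelace formula, twice the signed area is |[(-37)·19 − (-29)·9] + [(-29)·45 − (-35)·19] + [(-35)·21 − 35·45] + [35·9 − (-37)·21]| = 2300, so the area is 1150.
Summing gcd(|Δx|,|Δy|) over the edges gives the boundary count: gcd(8,10) + gcd(6,26) + gcd(70,24) + gcd(72,12) = 2+2+2+12 = 18.
Pick's theorem gives I = A − B/2 + 1 = 1150 − 18/2 + 1 = 1142, so the closed region contains I + B = 1142 + 18 = 1160 lattice points.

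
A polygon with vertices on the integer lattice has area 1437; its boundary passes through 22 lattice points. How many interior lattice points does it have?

Pick's theorem A = I + B/2 − 1 rearranges to I = A − B/2 + 1 = 1437 − 22/2 + 1 = 1427.

1427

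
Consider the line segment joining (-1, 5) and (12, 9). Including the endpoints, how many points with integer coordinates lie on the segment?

The number of lattice points on a segment between lattice points is gcd(|Δx|,|Δy|) + 1 = gcd(13,4) + 1 = 1 + 1 = 2.

2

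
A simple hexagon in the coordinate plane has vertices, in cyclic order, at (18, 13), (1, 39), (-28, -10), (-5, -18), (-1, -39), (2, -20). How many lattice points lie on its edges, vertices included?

6

Summing gcd(|Δx|,|Δy|) over the edges gives the boundary count: gcd(17,26) + gcd(29,49) + gcd(23,8) + gcd(4,21) + gcd(3,19) + gcd(16,33) = 1+1+1+1+1+1 = 6.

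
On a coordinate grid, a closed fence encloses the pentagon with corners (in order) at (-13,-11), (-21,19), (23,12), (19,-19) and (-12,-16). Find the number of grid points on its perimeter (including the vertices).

6

Summing gcd(|Δx|,|Δy|) over the edges gives the boundary count: gcd(8,30) + gcd(44,7) + gcd(4,31) + gcd(31,3) + gcd(1,5) = 2+1+1+1+1 = 6.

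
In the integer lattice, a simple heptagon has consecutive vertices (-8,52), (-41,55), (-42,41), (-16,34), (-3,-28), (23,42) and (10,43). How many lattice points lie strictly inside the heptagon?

The shoelace formula gives twice the area as |((-8)·55 − (-41)·52) + ((-41)·41 − (-42)·55) + ((-42)·34 − (-16)·41) + ((-16)·(-28) − (-3)·34) + ((-3)·42 − 23·(-28)) + (23·43 − 10·42) + (10·52 − (-8)·43)| = 4050, so the area is 2025.
The number of boundary lattice points is Σ gcd(|Δx|,|Δy|) = gcd(33,3) + gcd(1,14) + gcd(26,7) + gcd(13,62) + gcd(26,70) + gcd(13,1) + gcd(18,9) = 3+1+1+1+2+1+9 = 18.
By Pick's theorem A = I + B/2 − 1, so I = 2025 − 18/2 + 1 = 2017.

2017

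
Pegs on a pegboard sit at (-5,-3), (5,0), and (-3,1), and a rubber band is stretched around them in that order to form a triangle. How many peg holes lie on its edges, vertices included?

Along each edge there are gcd(|Δx|,|Δy|)+1 lattice points, so counting each shared vertex once the boundary has gcd(10,3) + gcd(8,1) + gcd(2,4) = 1+1+2 = 4.

4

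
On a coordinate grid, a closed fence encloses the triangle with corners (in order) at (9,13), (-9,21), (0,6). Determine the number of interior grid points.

The shoelace formula gives twice the area as |(9·21 − (-9)·13) + ((-9)·6 − 0·21) + (0·13 − 9·6)| = 198, so the area is 99.
The number of boundary lattice points is Σ gcd(|Δx|,|Δy|) = gcd(18,8) + gcd(9,15) + gcd(9,7) = 2+3+1 = 6.
Pick's theorem gives I = A − B/2 + 1 = 99 − 6/2 + 1 = 97.

97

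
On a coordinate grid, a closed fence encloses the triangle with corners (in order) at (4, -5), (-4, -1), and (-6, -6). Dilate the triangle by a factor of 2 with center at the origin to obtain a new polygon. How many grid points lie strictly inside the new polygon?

By the shoelace formula, twice the signed area is |(4·(-1) − (-4)·(-5)) + ((-4)·(-6) − (-6)·(-1)) + ((-6)·(-5) − 4·(-6))| = 48, so the area is 24.
Summing gcd(|Δx|,|Δy|) over the edges gives the boundary count: gcd(8,4) + gcd(2,5) + gcd(10,1) = 4+1+1 = 6.
Scaling by 2 multiplies the area by 2² = 4 (so the new area is 96) and multiplies the boundary lattice-point count by 2, giving 12.
By Pick's theorem, the interior count of the dilated polygon is 96 − 12/2 + 1 = 91.

91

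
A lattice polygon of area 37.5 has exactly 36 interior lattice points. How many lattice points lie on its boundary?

Pick's theorem gives A = I + B/2 − 1, so B = 2(A − I + 1) = 2(37.5 − 36 + 1) = 5.

5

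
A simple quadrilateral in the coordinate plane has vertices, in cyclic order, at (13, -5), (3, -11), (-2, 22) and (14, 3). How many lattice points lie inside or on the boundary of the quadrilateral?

257

The shoelace formula gives twice the area as |[13·(-11) − 3·(-5)] + [3·22 − (-2)·(-11)] + [(-2)·3 − 14·22] + [14·(-5) − 13·3]| = 507, so the area is 253.5.
The number of boundary lattice points is Σ gcd(|Δx|,|Δy|) = gcd(10,6) + gcd(5,33) + gcd(16,19) + gcd(1,8) = 2+1+1+1 = 5.
Pick's theorem gives I = A − B/2 + 1 = 253.5 − 5/2 + 1 = 252, so the closed region contains I + B = 252 + 5 = 257 lattice points.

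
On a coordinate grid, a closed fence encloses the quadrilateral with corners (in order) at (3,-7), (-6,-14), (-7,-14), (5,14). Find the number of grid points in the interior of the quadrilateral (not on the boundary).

The shoelace formula gives twice the area as |(3·(-14) − (-6)·(-7)) + ((-6)·(-14) − (-7)·(-14)) + ((-7)·14 − 5·(-14)) + (5·(-7) − 3·14)| = 203, so the area is 101.5.
Along each edge there are gcd(|Δx|,|Δy|)+1 lattice points, so counting each shared vertex once the boundary has gcd(9,7) + gcd(1,0) + gcd(12,28) + gcd(2,21) = 1+1+4+1 = 7.
Pick's theorem gives I = A − B/2 + 1 = 101.5 − 7/2 + 1 = 99.

99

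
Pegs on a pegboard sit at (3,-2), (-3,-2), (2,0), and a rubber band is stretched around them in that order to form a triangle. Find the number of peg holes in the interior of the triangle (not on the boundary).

The shoelace formula gives twice the area as |[3·(-2) − (-3)·(-2)] + [(-3)·0 − 2·(-2)] + [2·(-2) − 3·0]| = 12, so the area is 6.
Summing gcd(|Δx|,|Δy|) over the edges gives the boundary count: gcd(6,0) + gcd(5,2) + gcd(1,2) = 6+1+1 = 8.
By Pick's theorem A = I + B/2 − 1, so I = 6 − 8/2 + 1 = 3.

3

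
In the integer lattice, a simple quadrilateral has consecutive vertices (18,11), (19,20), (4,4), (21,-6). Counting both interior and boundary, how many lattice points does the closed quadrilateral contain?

By the shoelace formula, twice the signed area is |(18·20 − 19·11) + (19·4 − 4·20) + (4·(-6) − 21·4) + (21·11 − 18·(-6))| = 378, so the area is 189.
Summing gcd(|Δx|,|Δy|) over the edges gives the boundary count: gcd(1,9) + gcd(15,16) + gcd(17,10) + gcd(3,17) = 1+1+1+1 = 4.
Pick's theorem gives I = A − B/2 + 1 = 189 − 4/2 + 1 = 188, so the closed region contains I + B = 188 + 4 = 192 lattice points.

192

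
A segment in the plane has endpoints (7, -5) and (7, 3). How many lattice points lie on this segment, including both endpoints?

9

The number of lattice points on a segment between lattice points is gcd(|Δx|,|Δy|) + 1 = gcd(0,8) + 1 = 8 + 1 = 9.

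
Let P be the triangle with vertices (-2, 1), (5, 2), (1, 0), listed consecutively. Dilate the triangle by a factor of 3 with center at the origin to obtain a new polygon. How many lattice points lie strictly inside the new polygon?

40

The shoelace formula gives twice the area as |((-2)·2 − 5·1) + (5·0 − 1·2) + (1·1 − (-2)·0)| = 10, so the area is 5.
Along each edge there are gcd(|Δx|,|Δy|)+1 lattice points, so counting each shared vertex once the boundary has gcd(7,1) + gcd(4,2) + gcd(3,1) = 1+2+1 = 4.
Scaling by 3 multiplies the area by 3² = 9 (so the new area is 45) and multiplies the boundary lattice-point count by 3, giving 12.
By Pick's theorem, the interior count of the dilated polygon is 45 − 12/2 + 1 = 40.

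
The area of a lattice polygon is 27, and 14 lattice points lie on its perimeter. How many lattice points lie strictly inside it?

From Pick's theorem, I = A − B/2 + 1 = 27 − 14/2 + 1 = 21.

21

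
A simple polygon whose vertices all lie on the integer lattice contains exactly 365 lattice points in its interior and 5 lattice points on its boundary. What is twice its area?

733

By Pick's theorem, A = I + B/2 − 1 = 365 + 5/2 − 1 = 733/2.
Hence 2A = 733.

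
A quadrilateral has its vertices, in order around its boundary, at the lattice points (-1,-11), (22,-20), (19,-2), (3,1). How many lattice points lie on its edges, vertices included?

9

Along each edge there are gcd(|Δx|,|Δy|)+1 lattice points, so counting each shared vertex once the boundary has gcd(23,9) + gcd(3,18) + gcd(16,3) + gcd(4,12) = 1+3+1+4 = 9.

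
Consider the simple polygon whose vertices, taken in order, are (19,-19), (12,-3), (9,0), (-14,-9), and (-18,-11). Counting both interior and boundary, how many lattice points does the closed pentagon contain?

Using the shoelace formula, 2A = |[19·(-3) − 12·(-19)] + [12·0 − 9·(-3)] + [9·(-9) − (-14)·0] + [(-14)·(-11) − (-18)·(-9)] + [(-18)·(-19) − 19·(-11)]| = 660, so the area is 330.
The number of boundary lattice points is Σ gcd(|Δx|,|Δy|) = gcd(7,16) + gcd(3,3) + gcd(23,9) + gcd(4,2) + gcd(37,8) = 1+3+1+2+1 = 8.
Pick's theorem gives I = A − B/2 + 1 = 330 − 8/2 + 1 = 327, so the closed region contains I + B = 327 + 8 = 335 lattice points.

335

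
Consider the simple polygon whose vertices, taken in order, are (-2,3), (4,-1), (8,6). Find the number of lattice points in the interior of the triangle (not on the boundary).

By the shoelace formula, twice the signed area is |[(-2)·(-1) − 4·3] + [4·6 − 8·(-1)] + [8·3 − (-2)·6]| = 58, so the area is 29.
The number of boundary lattice points is Σ gcd(|Δx|,|Δy|) = gcd(6,4) + gcd(4,7) + gcd(10,3) = 2+1+1 = 4.
By Pick's theorem A = I + B/2 − 1, so I = 29 − 4/2 + 1 = 28.

28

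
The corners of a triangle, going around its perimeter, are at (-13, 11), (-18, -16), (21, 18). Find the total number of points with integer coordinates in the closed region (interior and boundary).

By the shoelace formula, twice the signed area is |((-13)·(-16) − (-18)·11) + ((-18)·18 − 21·(-16)) + (21·11 − (-13)·18)| = 883, so the area is 441.5.
Along each edge there are gcd(|Δx|,|Δy|)+1 lattice points, so counting each shared vertex once the boundary has gcd(5,27) + gcd(39,34) + gcd(34,7) = 1+1+1 = 3.
Pick's theorem gives I = A − B/2 + 1 = 441.5 − 3/2 + 1 = 441, so the closed region contains I + B = 441 + 3 = 444 lattice points.

444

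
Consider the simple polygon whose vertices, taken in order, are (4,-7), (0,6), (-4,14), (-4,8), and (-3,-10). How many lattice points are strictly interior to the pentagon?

93

The shoelace formula gives twice the area as |(4·6 − 0·(-7)) + (0·14 − (-4)·6) + ((-4)·8 − (-4)·14) + ((-4)·(-10) − (-3)·8) + ((-3)·(-7) − 4·(-10))| = 197, so the area is 98.5.
Summing gcd(|Δx|,|Δy|) over the edges gives the boundary count: gcd(4,13) + gcd(4,8) + gcd(0,6) + gcd(1,18) + gcd(7,3) = 1+4+6+1+1 = 13.
Pick's theorem gives I = A − B/2 + 1 = 98.5 − 13/2 + 1 = 93.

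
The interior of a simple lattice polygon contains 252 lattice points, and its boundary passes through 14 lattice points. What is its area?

By Pick's theorem, A = I + B/2 − 1 = 252 + 14/2 − 1 = 258.

258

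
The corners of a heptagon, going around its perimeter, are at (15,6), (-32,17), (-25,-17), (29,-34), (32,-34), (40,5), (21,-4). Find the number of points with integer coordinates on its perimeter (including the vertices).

10

Along each edge there are gcd(|Δx|,|Δy|)+1 lattice points, so counting each shared vertex once the boundary has gcd(47,11) + gcd(7,34) + gcd(54,17) + gcd(3,0) + gcd(8,39) + gcd(19,9) + gcd(6,10) = 1+1+1+3+1+1+2 = 10.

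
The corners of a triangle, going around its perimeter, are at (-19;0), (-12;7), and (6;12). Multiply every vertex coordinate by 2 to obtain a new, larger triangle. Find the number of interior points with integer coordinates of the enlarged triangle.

By the shoelace formula, twice the signed area is |[(-19)·7 − (-12)·0] + [(-12)·12 − 6·7] + [6·0 − (-19)·12]| = 91, so the area is 45.5.
The number of boundary lattice points is Σ gcd(|Δx|,|Δy|) = gcd(7,7) + gcd(18,5) + gcd(25,12) = 7+1+1 = 9.
Scaling by 2 multiplies the area by 2² = 4 (so the new area is 182) and multiplies the boundary lattice-point count by 2, giving 18.
By Pick's theorem, the interior count of the dilated polygon is 182 − 18/2 + 1 = 174.

174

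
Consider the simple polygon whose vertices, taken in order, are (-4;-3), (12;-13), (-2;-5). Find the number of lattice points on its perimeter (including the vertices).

6

Along each edge there are gcd(|Δx|,|Δy|)+1 lattice points, so counting each shared vertex once the boundary has gcd(16,10) + gcd(14,8) + gcd(2,2) = 2+2+2 = 6.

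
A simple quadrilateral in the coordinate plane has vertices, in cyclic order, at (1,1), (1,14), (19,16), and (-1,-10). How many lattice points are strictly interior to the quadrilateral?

193

The shoelace formula gives twice the area as |[1·14 − 1·1] + [1·16 − 19·14] + [19·(-10) − (-1)·16] + [(-1)·1 − 1·(-10)]| = 402, so the area is 201.
Summing gcd(|Δx|,|Δy|) over the edges gives the boundary count: gcd(0,13) + gcd(18,2) + gcd(20,26) + gcd(2,11) = 13+2+2+1 = 18.
Pick's theorem gives I = A − B/2 + 1 = 201 − 18/2 + 1 = 193.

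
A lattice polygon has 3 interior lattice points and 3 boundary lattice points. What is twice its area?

By Pick's theorem, A = I + B/2 − 1 = 3 + 3/2 − 1 = 7/2.
Hence 2A = 7.

7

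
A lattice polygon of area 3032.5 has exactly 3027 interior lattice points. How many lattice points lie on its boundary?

Pick's theorem gives A = I + B/2 − 1, so B = 2(A − I + 1) = 2(3032.5 − 3027 + 1) = 13.

13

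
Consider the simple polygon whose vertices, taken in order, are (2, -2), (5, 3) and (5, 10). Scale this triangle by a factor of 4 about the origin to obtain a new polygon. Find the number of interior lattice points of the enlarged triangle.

147

By the shoelace formula, twice the signed area is |[2·3 − 5·(-2)] + [5·10 − 5·3] + [5·(-2) − 2·10]| = 21, so the area is 10.5.
Along each edge there are gcd(|Δx|,|Δy|)+1 lattice points, so counting each shared vertex once the boundary has gcd(3,5) + gcd(0,7) + gcd(3,12) = 1+7+3 = 11.
Scaling by 4 multiplies the area by 4² = 16 (so the new area is 168) and multiplies the boundary lattice-point count by 4, giving 44.
By Pick's theorem, the interior count of the dilated polygon is 168 − 44/2 + 1 = 147.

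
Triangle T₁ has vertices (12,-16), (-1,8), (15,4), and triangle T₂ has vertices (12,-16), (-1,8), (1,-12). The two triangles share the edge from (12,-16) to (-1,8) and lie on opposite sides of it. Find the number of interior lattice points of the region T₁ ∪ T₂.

The union is the simple quadrilateral with vertices (12,-16), (15,4), (-1,8), (1,-12) in order.
Using the shoelace formula, 2A = |(12·4 − 15·(-16)) + (15·8 − (-1)·4) + ((-1)·(-12) − 1·8) + (1·(-16) − 12·(-12))| = 544, so the area is 272.
Summing gcd(|Δx|,|Δy|) over the edges gives the boundary count: gcd(3,20) + gcd(16,4) + gcd(2,20) + gcd(11,4) = 1+4+2+1 = 8.
By Pick's theorem I = A − B/2 + 1 = 272 − 8/2 + 1 = 269.

269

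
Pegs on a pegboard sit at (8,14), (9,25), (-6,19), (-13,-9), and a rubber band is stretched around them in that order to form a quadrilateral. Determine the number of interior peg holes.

288

Using the shoelace formula, 2A = |[8·25 − 9·14] + [9·19 − (-6)·25] + [(-6)·(-9) − (-13)·19] + [(-13)·14 − 8·(-9)]| = 586, so the area is 293.
Summing gcd(|Δx|,|Δy|) over the edges gives the boundary count: gcd(1,11) + gcd(15,6) + gcd(7,28) + gcd(21,23) = 1+3+7+1 = 12.
Pick's theorem gives I = A − B/2 + 1 = 293 − 12/2 + 1 = 288.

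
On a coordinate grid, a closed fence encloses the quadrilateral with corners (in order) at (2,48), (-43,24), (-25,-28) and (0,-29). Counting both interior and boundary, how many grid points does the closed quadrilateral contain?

2354

By the shoelace formula, twice the signed area is |[2·24 − (-43)·48] + [(-43)·(-28) − (-25)·24] + [(-25)·(-29) − 0·(-28)] + [0·48 − 2·(-29)]| = 4699, so the area is 2349.5.
Along each edge there are gcd(|Δx|,|Δy|)+1 lattice points, so counting each shared vertex once the boundary has gcd(45,24) + gcd(18,52) + gcd(25,1) + gcd(2,77) = 3+2+1+1 = 7.
Pick's theorem gives I = A − B/2 + 1 = 2349.5 − 7/2 + 1 = 2347, so the closed region contains I + B = 2347 + 7 = 2354 lattice points.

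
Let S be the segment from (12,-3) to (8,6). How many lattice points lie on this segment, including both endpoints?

2

The number of lattice points on a segment between lattice points is gcd(|Δx|,|Δy|) + 1 = gcd(4,9) + 1 = 1 + 1 = 2.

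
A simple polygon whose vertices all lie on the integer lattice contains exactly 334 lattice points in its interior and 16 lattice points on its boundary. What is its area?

Pick's theorem states A = I + B/2 − 1, so A = 334 + 16/2 − 1 = 341.

341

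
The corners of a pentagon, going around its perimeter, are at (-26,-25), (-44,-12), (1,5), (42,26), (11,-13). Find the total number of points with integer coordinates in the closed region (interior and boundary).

1316

Using the shoelace formula, 2A = |((-26)·(-12) − (-44)·(-25)) + ((-44)·5 − 1·(-12)) + (1·26 − 42·5) + (42·(-13) − 11·26) + (11·(-25) − (-26)·(-13))| = 2625, so the area is 2625/2.
The number of boundary lattice points is Σ gcd(|Δx|,|Δy|) = gcd(18,13) + gcd(45,17) + gcd(41,21) + gcd(31,39) + gcd(37,12) = 1+1+1+1+1 = 5.
Pick's theorem gives I = A − B/2 + 1 = 2625/2 − 5/2 + 1 = 1311, so the closed region contains I + B = 1311 + 5 = 1316 lattice points.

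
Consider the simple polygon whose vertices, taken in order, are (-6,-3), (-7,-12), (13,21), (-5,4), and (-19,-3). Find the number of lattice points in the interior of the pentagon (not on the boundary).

163

The shoelace formula gives twice the area as |[(-6)·(-12) − (-7)·(-3)] + [(-7)·21 − 13·(-12)] + [13·4 − (-5)·21] + [(-5)·(-3) − (-19)·4] + [(-19)·(-3) − (-6)·(-3)]| = 347, so the area is 347/2.
Along each edge there are gcd(|Δx|,|Δy|)+1 lattice points, so counting each shared vertex once the boundary has gcd(1,9) + gcd(20,33) + gcd(18,17) + gcd(14,7) + gcd(13,0) = 1+1+1+7+13 = 23.
Pick's theorem gives I = A − B/2 + 1 = 347/2 − 23/2 + 1 = 163.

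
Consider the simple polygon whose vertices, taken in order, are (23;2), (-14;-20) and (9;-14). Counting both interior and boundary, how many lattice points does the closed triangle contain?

145

By the shoelace formula, twice the signed area is |[23·(-20) − (-14)·2] + [(-14)·(-14) − 9·(-20)] + [9·2 − 23·(-14)]| = 284, so the area is 142.
The number of boundary lattice points is Σ gcd(|Δx|,|Δy|) = gcd(37,22) + gcd(23,6) + gcd(14,16) = 1+1+2 = 4.
Pick's theorem gives I = A − B/2 + 1 = 142 − 4/2 + 1 = 141, so the closed region contains I + B = 141 + 4 = 145 lattice points.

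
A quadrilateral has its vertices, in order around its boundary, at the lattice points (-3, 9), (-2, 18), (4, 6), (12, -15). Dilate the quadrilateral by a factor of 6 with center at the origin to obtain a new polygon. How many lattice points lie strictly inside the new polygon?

By the shoelace formula, twice the signed area is |((-3)·18 − (-2)·9) + ((-2)·6 − 4·18) + (4·(-15) − 12·6) + (12·9 − (-3)·(-15))| = 189, so the area is 189/2.
Along each edge there are gcd(|Δx|,|Δy|)+1 lattice points, so counting each shared vertex once the boundary has gcd(1,9) + gcd(6,12) + gcd(8,21) + gcd(15,24) = 1+6+1+3 = 11.
Scaling by 6 multiplies the area by 6² = 36 (so the new area is 3402) and multiplies the boundary lattice-point count by 6, giving 66.
By Pick's theorem, the interior count of the dilated polygon is 3402 − 66/2 + 1 = 3370.

3370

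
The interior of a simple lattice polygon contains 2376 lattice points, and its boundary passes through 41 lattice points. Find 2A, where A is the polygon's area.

4791

By Pick's theorem, A = I + B/2 − 1 = 2376 + 41/2 − 1 = 4791/2.
Hence 2A = 4791.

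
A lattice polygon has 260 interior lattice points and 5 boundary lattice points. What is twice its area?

Pick's theorem states A = I + B/2 − 1, so A = 260 + 5/2 − 1 = 523/2.
Hence 2A = 523.

523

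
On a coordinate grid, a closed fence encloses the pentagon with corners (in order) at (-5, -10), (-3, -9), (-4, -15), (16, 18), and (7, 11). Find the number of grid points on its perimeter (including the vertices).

Along each edge there are gcd(|Δx|,|Δy|)+1 lattice points, so counting each shared vertex once the boundary has gcd(2,1) + gcd(1,6) + gcd(20,33) + gcd(9,7) + gcd(12,21) = 1+1+1+1+3 = 7.

7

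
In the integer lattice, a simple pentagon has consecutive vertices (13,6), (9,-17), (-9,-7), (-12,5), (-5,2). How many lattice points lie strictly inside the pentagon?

Using the shoelace formula, 2A = |(13·(-17) − 9·6) + (9·(-7) − (-9)·(-17)) + ((-9)·5 − (-12)·(-7)) + ((-12)·2 − (-5)·5) + ((-5)·6 − 13·2)| = 675, so the area is 337.5.
Along each edge there are gcd(|Δx|,|Δy|)+1 lattice points, so counting each shared vertex once the boundary has gcd(4,23) + gcd(18,10) + gcd(3,12) + gcd(7,3) + gcd(18,4) = 1+2+3+1+2 = 9.
By Pick's theorem A = I + B/2 − 1, so I = 337.5 − 9/2 + 1 = 334.

334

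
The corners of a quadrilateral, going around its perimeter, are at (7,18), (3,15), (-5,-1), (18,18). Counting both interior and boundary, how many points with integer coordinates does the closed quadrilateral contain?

136

By the shoelace formula, twice the signed area is |(7·15 − 3·18) + (3·(-1) − (-5)·15) + ((-5)·18 − 18·(-1)) + (18·18 − 7·18)| = 249, so the area is 249/2.
The number of boundary lattice points is Σ gcd(|Δx|,|Δy|) = gcd(4,3) + gcd(8,16) + gcd(23,19) + gcd(11,0) = 1+8+1+11 = 21.
Pick's theorem gives I = A − B/2 + 1 = 249/2 − 21/2 + 1 = 115, so the closed region contains I + B = 115 + 21 = 136 lattice points.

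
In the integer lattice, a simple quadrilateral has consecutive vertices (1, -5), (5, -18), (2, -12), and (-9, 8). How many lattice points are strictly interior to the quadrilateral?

Using the shoelace formula, 2A = |(1·(-18) − 5·(-5)) + (5·(-12) − 2·(-18)) + (2·8 − (-9)·(-12)) + ((-9)·(-5) − 1·8)| = 72, so the area is 36.
Summing gcd(|Δx|,|Δy|) over the edges gives the boundary count: gcd(4,13) + gcd(3,6) + gcd(11,20) + gcd(10,13) = 1+3+1+1 = 6.
By Pick's theorem A = I + B/2 − 1, so I = 36 − 6/2 + 1 = 34.

34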